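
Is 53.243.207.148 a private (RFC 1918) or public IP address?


RFC 1918 private ranges:
  10.0.0.0/8 (10.0.0.0 - 10.255.255.255)
  172.16.0.0/12 (172.16.0.0 - 172.31.255.255)
  192.168.0.0/16 (192.168.0.0 - 192.168.255.255)
Public (not in any RFC 1918 range)


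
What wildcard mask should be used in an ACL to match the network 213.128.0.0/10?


Subnet mask: 255.192.0.0
Wildcard = 255.255.255.255 - subnet mask
255 - 255 = 0
255 - 192 = 63
255 - 0 = 255
255 - 0 = 255
Wildcard: 0.63.255.255


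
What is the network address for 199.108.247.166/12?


IP:   11000111.01101100.11110111.10100110
Mask: 11111111.11110000.00000000.00000000
AND operation:
Net:  11000111.01100000.00000000.00000000
Network: 199.96.0.0/12


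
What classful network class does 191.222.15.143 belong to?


First octet: 191
Binary: 10111111
10xxxxxx -> Class B (128-191)
Class B, default mask 255.255.0.0 (/16)


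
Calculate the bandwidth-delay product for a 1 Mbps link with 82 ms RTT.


BDP = bandwidth * RTT
= 1 Mbps * 82 ms
= 1 * 1e6 * 82 / 1000 bits
= 82000 bits
= 10250 bytes
= 10.0098 KB
BDP = 82000 bits (10250 bytes)


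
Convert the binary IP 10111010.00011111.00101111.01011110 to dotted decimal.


10111010 = 186
00011111 = 31
00101111 = 47
01011110 = 94
IP: 186.31.47.94


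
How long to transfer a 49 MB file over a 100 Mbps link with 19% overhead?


Effective throughput = 100 * (1 - 19/100) = 81 Mbps
File size in Mb = 49 * 8 = 392 Mb
Time = 392 / 81
Time = 4.8395 seconds


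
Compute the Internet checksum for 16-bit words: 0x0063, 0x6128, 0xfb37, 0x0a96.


Sum all words (with carry folding):
+ 0x0063 = 0x0063
+ 0x6128 = 0x618b
+ 0xfb37 = 0x5cc3
+ 0x0a96 = 0x6759
One's complement: ~0x6759
Checksum = 0x98a6


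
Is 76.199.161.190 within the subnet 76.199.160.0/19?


Subnet network: 76.199.160.0
Test IP AND mask: 76.199.160.0
Yes, 76.199.161.190 is in 76.199.160.0/19


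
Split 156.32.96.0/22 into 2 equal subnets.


New prefix = 22 + 1 = 23
Each subnet has 512 addresses
  156.32.96.0/23
  156.32.98.0/23
Subnets: 156.32.96.0/23, 156.32.98.0/23


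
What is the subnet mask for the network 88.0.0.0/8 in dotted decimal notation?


/8 means 8 network bits, 24 host bits
Binary: 11111111000000000000000000000000
Mask: 255.0.0.0


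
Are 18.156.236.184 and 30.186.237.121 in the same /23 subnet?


Mask: 255.255.254.0
18.156.236.184 AND mask = 18.156.236.0
30.186.237.121 AND mask = 30.186.236.0
No, different subnets (18.156.236.0 vs 30.186.236.0)


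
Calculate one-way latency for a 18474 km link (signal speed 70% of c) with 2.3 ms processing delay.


Speed = 0.7 * 3e5 km/s = 210000 km/s
Propagation delay = 18474 / 210000 = 0.088 s = 87.9714 ms
Processing delay = 2.3 ms
Total one-way latency = 90.2714 ms


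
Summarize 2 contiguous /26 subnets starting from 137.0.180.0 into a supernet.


Original prefix: /26
Number of subnets: 2 = 2^1
New prefix = 26 - 1 = 25
Supernet: 137.0.180.0/25


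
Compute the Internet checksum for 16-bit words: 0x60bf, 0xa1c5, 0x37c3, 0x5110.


Sum all words (with carry folding):
+ 0x60bf = 0x60bf
+ 0xa1c5 = 0x0285
+ 0x37c3 = 0x3a48
+ 0x5110 = 0x8b58
One's complement: ~0x8b58
Checksum = 0x74a7


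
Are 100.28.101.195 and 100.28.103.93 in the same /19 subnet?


Mask: 255.255.224.0
100.28.101.195 AND mask = 100.28.96.0
100.28.103.93 AND mask = 100.28.96.0
Yes, same subnet (100.28.96.0)


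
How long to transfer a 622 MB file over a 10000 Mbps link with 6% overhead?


Effective throughput = 10000 * (1 - 6/100) = 9400 Mbps
File size in Mb = 622 * 8 = 4976 Mb
Time = 4976 / 9400
Time = 0.5294 seconds


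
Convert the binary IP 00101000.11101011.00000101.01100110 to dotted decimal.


00101000 = 40
11101011 = 235
00000101 = 5
01100110 = 102
IP: 40.235.5.102


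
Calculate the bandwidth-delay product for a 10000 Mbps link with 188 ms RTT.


BDP = bandwidth * RTT
= 10000 Mbps * 188 ms
= 10000 * 1e6 * 188 / 1000 bits
= 1880000000 bits
= 235000000 bytes
= 229492.1875 KB
BDP = 1880000000 bits (235000000 bytes)


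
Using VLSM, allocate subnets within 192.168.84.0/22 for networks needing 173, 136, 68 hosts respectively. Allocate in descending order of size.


173 hosts -> /24 (254 usable): 192.168.84.0/24
136 hosts -> /24 (254 usable): 192.168.85.0/24
68 hosts -> /25 (126 usable): 192.168.86.0/25
Allocation: 192.168.84.0/24 (173 hosts, 254 usable); 192.168.85.0/24 (136 hosts, 254 usable); 192.168.86.0/25 (68 hosts, 126 usable)


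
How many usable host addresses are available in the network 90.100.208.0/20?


Host bits = 32 - 20 = 12
Total addresses = 2^12 = 4096
Usable = total - 2 (network and broadcast)
Usable hosts: 4094


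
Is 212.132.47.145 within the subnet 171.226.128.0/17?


Subnet network: 171.226.128.0
Test IP AND mask: 212.132.0.0
No, 212.132.47.145 is not in 171.226.128.0/17


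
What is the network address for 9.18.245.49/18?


IP:   00001001.00010010.11110101.00110001
Mask: 11111111.11111111.11000000.00000000
AND operation:
Net:  00001001.00010010.11000000.00000000
Network: 9.18.192.0/18


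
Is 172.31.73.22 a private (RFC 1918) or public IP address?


RFC 1918 private ranges:
  10.0.0.0/8 (10.0.0.0 - 10.255.255.255)
  172.16.0.0/12 (172.16.0.0 - 172.31.255.255)
  192.168.0.0/16 (192.168.0.0 - 192.168.255.255)
Private (in 172.16.0.0/12)


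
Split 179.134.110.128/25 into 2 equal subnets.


New prefix = 25 + 1 = 26
Each subnet has 64 addresses
  179.134.110.128/26
  179.134.110.192/26
Subnets: 179.134.110.128/26, 179.134.110.192/26


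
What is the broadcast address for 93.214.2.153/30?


Network: 93.214.2.152/30
Host bits = 2
Set all host bits to 1:
Broadcast: 93.214.2.155


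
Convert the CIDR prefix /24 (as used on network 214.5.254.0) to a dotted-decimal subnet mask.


/24 means 24 network bits, 8 host bits
Binary: 11111111111111111111111100000000
Mask: 255.255.255.0


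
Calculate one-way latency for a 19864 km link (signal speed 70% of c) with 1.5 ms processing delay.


Speed = 0.7 * 3e5 km/s = 210000 km/s
Propagation delay = 19864 / 210000 = 0.0946 s = 94.5905 ms
Processing delay = 1.5 ms
Total one-way latency = 96.0905 ms


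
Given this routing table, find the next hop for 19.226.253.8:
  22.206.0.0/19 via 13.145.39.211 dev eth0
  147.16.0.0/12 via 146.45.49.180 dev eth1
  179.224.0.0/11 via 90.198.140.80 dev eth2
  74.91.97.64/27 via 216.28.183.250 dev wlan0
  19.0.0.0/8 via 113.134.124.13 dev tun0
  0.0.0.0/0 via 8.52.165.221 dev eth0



Longest prefix match for 19.226.253.8:
  /19 22.206.0.0: no
  /12 147.16.0.0: no
  /11 179.224.0.0: no
  /27 74.91.97.64: no
  /8 19.0.0.0: MATCH
  /0 0.0.0.0: MATCH
Selected: next-hop 113.134.124.13 via tun0 (matched /8)


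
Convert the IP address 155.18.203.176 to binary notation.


155 = 10011011
18 = 00010010
203 = 11001011
176 = 10110000
Binary: 10011011.00010010.11001011.10110000


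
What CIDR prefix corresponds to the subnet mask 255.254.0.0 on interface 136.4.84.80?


Binary: 11111111.11111110.00000000.00000000
Count leading 1s
Prefix: /15


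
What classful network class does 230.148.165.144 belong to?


First octet: 230
Binary: 11100110
1110xxxx -> Class D (224-239)
Class D (multicast), default mask N/A


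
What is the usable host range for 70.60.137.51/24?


Network: 70.60.137.0
Broadcast: 70.60.137.255
First usable = network + 1
Last usable = broadcast - 1
Range: 70.60.137.1 to 70.60.137.254


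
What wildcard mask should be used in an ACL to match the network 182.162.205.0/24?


Subnet mask: 255.255.255.0
Wildcard = 255.255.255.255 - subnet mask
255 - 255 = 0
255 - 255 = 0
255 - 255 = 0
255 - 0 = 255
Wildcard: 0.0.0.255


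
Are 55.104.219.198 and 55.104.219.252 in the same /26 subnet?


Mask: 255.255.255.192
55.104.219.198 AND mask = 55.104.219.192
55.104.219.252 AND mask = 55.104.219.192
Yes, same subnet (55.104.219.192)


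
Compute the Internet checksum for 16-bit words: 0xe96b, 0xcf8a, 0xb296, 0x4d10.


Sum all words (with carry folding):
+ 0xe96b = 0xe96b
+ 0xcf8a = 0xb8f6
+ 0xb296 = 0x6b8d
+ 0x4d10 = 0xb89d
One's complement: ~0xb89d
Checksum = 0x4762


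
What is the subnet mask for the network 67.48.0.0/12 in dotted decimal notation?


/12 means 12 network bits, 20 host bits
Binary: 11111111111100000000000000000000
Mask: 255.240.0.0


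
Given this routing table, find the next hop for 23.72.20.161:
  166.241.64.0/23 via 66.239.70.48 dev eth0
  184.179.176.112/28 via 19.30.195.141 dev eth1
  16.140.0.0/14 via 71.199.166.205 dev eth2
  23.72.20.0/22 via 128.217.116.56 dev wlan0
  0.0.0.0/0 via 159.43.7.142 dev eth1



Longest prefix match for 23.72.20.161:
  /23 166.241.64.0: no
  /28 184.179.176.112: no
  /14 16.140.0.0: no
  /22 23.72.20.0: MATCH
  /0 0.0.0.0: MATCH
Selected: next-hop 128.217.116.56 via wlan0 (matched /22)


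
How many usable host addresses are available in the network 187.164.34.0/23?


Host bits = 32 - 23 = 9
Total addresses = 2^9 = 512
Usable = total - 2 (network and broadcast)
Usable hosts: 510


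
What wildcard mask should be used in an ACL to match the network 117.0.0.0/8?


Subnet mask: 255.0.0.0
Wildcard = 255.255.255.255 - subnet mask
255 - 255 = 0
255 - 0 = 255
255 - 0 = 255
255 - 0 = 255
Wildcard: 0.255.255.255


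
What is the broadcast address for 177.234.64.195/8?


Network: 177.0.0.0/8
Host bits = 24
Set all host bits to 1:
Broadcast: 177.255.255.255


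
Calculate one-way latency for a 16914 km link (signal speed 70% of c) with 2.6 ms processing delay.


Speed = 0.7 * 3e5 km/s = 210000 km/s
Propagation delay = 16914 / 210000 = 0.0805 s = 80.5429 ms
Processing delay = 2.6 ms
Total one-way latency = 83.1429 ms


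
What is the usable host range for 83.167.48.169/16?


Network: 83.167.0.0
Broadcast: 83.167.255.255
First usable = network + 1
Last usable = broadcast - 1
Range: 83.167.0.1 to 83.167.255.254


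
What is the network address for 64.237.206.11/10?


IP:   01000000.11101101.11001110.00001011
Mask: 11111111.11000000.00000000.00000000
AND operation:
Net:  01000000.11000000.00000000.00000000
Network: 64.192.0.0/10


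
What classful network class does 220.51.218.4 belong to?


First octet: 220
Binary: 11011100
110xxxxx -> Class C (192-223)
Class C, default mask 255.255.255.0 (/24)


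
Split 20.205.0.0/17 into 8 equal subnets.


New prefix = 17 + 3 = 20
Each subnet has 4096 addresses
  20.205.0.0/20
  20.205.16.0/20
  20.205.32.0/20
  20.205.48.0/20
  20.205.64.0/20
  20.205.80.0/20
  20.205.96.0/20
  20.205.112.0/20
Subnets: 20.205.0.0/20, 20.205.16.0/20, 20.205.32.0/20, 20.205.48.0/20, 20.205.64.0/20, 20.205.80.0/20, 20.205.96.0/20, 20.205.112.0/20


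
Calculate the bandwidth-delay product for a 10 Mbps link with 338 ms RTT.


BDP = bandwidth * RTT
= 10 Mbps * 338 ms
= 10 * 1e6 * 338 / 1000 bits
= 3380000 bits
= 422500 bytes
= 412.5977 KB
BDP = 3380000 bits (422500 bytes)


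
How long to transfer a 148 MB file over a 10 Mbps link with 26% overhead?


Effective throughput = 10 * (1 - 26/100) = 7.4 Mbps
File size in Mb = 148 * 8 = 1184 Mb
Time = 1184 / 7.4
Time = 160 seconds


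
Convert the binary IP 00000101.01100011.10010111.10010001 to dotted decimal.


00000101 = 5
01100011 = 99
10010111 = 151
10010001 = 145
IP: 5.99.151.145


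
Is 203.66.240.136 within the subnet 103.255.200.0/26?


Subnet network: 103.255.200.0
Test IP AND mask: 203.66.240.128
No, 203.66.240.136 is not in 103.255.200.0/26


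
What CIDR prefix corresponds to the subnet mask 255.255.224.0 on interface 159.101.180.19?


Binary: 11111111.11111111.11100000.00000000
Count leading 1s
Prefix: /19


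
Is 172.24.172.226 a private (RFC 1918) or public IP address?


RFC 1918 private ranges:
  10.0.0.0/8 (10.0.0.0 - 10.255.255.255)
  172.16.0.0/12 (172.16.0.0 - 172.31.255.255)
  192.168.0.0/16 (192.168.0.0 - 192.168.255.255)
Private (in 172.16.0.0/12)


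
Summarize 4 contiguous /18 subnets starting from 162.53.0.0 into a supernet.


Original prefix: /18
Number of subnets: 4 = 2^2
New prefix = 18 - 2 = 16
Supernet: 162.53.0.0/16


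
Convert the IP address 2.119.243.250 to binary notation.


2 = 00000010
119 = 01110111
243 = 11110011
250 = 11111010
Binary: 00000010.01110111.11110011.11111010


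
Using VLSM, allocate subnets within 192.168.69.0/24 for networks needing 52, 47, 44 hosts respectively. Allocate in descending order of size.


52 hosts -> /26 (62 usable): 192.168.69.0/26
47 hosts -> /26 (62 usable): 192.168.69.64/26
44 hosts -> /26 (62 usable): 192.168.69.128/26
Allocation: 192.168.69.0/26 (52 hosts, 62 usable); 192.168.69.64/26 (47 hosts, 62 usable); 192.168.69.128/26 (44 hosts, 62 usable)


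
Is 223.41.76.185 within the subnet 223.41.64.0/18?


Subnet network: 223.41.64.0
Test IP AND mask: 223.41.64.0
Yes, 223.41.76.185 is in 223.41.64.0/18


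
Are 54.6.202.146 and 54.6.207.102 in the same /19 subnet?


Mask: 255.255.224.0
54.6.202.146 AND mask = 54.6.192.0
54.6.207.102 AND mask = 54.6.192.0
Yes, same subnet (54.6.192.0)


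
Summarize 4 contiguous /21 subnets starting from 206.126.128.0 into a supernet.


Original prefix: /21
Number of subnets: 4 = 2^2
New prefix = 21 - 2 = 19
Supernet: 206.126.128.0/19


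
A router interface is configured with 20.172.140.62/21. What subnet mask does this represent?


/21 means 21 network bits, 11 host bits
Binary: 11111111111111111111100000000000
Mask: 255.255.248.0


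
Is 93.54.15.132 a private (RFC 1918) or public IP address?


RFC 1918 private ranges:
  10.0.0.0/8 (10.0.0.0 - 10.255.255.255)
  172.16.0.0/12 (172.16.0.0 - 172.31.255.255)
  192.168.0.0/16 (192.168.0.0 - 192.168.255.255)
Public (not in any RFC 1918 range)


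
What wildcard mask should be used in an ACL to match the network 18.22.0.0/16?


Subnet mask: 255.255.0.0
Wildcard = 255.255.255.255 - subnet mask
255 - 255 = 0
255 - 255 = 0
255 - 0 = 255
255 - 0 = 255
Wildcard: 0.0.255.255


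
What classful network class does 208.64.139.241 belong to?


First octet: 208
Binary: 11010000
110xxxxx -> Class C (192-223)
Class C, default mask 255.255.255.0 (/24)


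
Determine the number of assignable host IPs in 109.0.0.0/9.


Host bits = 32 - 9 = 23
Total addresses = 2^23 = 8388608
Usable = total - 2 (network and broadcast)
Usable hosts: 8388606


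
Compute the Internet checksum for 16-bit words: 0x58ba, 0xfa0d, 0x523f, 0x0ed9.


Sum all words (with carry folding):
+ 0x58ba = 0x58ba
+ 0xfa0d = 0x52c8
+ 0x523f = 0xa507
+ 0x0ed9 = 0xb3e0
One's complement: ~0xb3e0
Checksum = 0x4c1f


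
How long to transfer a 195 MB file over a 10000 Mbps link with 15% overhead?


Effective throughput = 10000 * (1 - 15/100) = 8500 Mbps
File size in Mb = 195 * 8 = 1560 Mb
Time = 1560 / 8500
Time = 0.1835 seconds


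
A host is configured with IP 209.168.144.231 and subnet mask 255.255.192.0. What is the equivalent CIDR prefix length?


Binary: 11111111.11111111.11000000.00000000
Count leading 1s
Prefix: /18


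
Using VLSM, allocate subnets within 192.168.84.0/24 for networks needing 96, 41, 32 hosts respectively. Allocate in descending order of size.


96 hosts -> /25 (126 usable): 192.168.84.0/25
41 hosts -> /26 (62 usable): 192.168.84.128/26
32 hosts -> /26 (62 usable): 192.168.84.192/26
Allocation: 192.168.84.0/25 (96 hosts, 126 usable); 192.168.84.128/26 (41 hosts, 62 usable); 192.168.84.192/26 (32 hosts, 62 usable)


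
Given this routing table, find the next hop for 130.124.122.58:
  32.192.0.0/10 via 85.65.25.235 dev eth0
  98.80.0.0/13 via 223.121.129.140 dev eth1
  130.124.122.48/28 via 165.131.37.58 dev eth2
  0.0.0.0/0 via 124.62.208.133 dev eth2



Longest prefix match for 130.124.122.58:
  /10 32.192.0.0: no
  /13 98.80.0.0: no
  /28 130.124.122.48: MATCH
  /0 0.0.0.0: MATCH
Selected: next-hop 165.131.37.58 via eth2 (matched /28)


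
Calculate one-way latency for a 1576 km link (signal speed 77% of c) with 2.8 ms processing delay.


Speed = 0.77 * 3e5 km/s = 231000 km/s
Propagation delay = 1576 / 231000 = 0.0068 s = 6.8225 ms
Processing delay = 2.8 ms
Total one-way latency = 9.6225 ms


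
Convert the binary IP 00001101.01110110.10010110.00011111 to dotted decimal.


00001101 = 13
01110110 = 118
10010110 = 150
00011111 = 31
IP: 13.118.150.31


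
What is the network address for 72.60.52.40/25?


IP:   01001000.00111100.00110100.00101000
Mask: 11111111.11111111.11111111.10000000
AND operation:
Net:  01001000.00111100.00110100.00000000
Network: 72.60.52.0/25


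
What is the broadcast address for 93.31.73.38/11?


Network: 93.0.0.0/11
Host bits = 21
Set all host bits to 1:
Broadcast: 93.31.255.255


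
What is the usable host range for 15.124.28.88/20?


Network: 15.124.16.0
Broadcast: 15.124.31.255
First usable = network + 1
Last usable = broadcast - 1
Range: 15.124.16.1 to 15.124.31.254


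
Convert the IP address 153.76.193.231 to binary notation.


153 = 10011001
76 = 01001100
193 = 11000001
231 = 11100111
Binary: 10011001.01001100.11000001.11100111


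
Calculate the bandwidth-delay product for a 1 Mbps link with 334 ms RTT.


BDP = bandwidth * RTT
= 1 Mbps * 334 ms
= 1 * 1e6 * 334 / 1000 bits
= 334000 bits
= 41750 bytes
= 40.7715 KB
BDP = 334000 bits (41750 bytes)


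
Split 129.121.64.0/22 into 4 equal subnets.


New prefix = 22 + 2 = 24
Each subnet has 256 addresses
  129.121.64.0/24
  129.121.65.0/24
  129.121.66.0/24
  129.121.67.0/24
Subnets: 129.121.64.0/24, 129.121.65.0/24, 129.121.66.0/24, 129.121.67.0/24


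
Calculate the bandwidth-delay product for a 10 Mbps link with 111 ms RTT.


BDP = bandwidth * RTT
= 10 Mbps * 111 ms
= 10 * 1e6 * 111 / 1000 bits
= 1110000 bits
= 138750 bytes
= 135.498 KB
BDP = 1110000 bits (138750 bytes)


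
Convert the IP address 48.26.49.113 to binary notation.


48 = 00110000
26 = 00011010
49 = 00110001
113 = 01110001
Binary: 00110000.00011010.00110001.01110001


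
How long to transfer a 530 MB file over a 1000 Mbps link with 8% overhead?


Effective throughput = 1000 * (1 - 8/100) = 920 Mbps
File size in Mb = 530 * 8 = 4240 Mb
Time = 4240 / 920
Time = 4.6087 seconds


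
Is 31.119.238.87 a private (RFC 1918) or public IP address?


RFC 1918 private ranges:
  10.0.0.0/8 (10.0.0.0 - 10.255.255.255)
  172.16.0.0/12 (172.16.0.0 - 172.31.255.255)
  192.168.0.0/16 (192.168.0.0 - 192.168.255.255)
Public (not in any RFC 1918 range)


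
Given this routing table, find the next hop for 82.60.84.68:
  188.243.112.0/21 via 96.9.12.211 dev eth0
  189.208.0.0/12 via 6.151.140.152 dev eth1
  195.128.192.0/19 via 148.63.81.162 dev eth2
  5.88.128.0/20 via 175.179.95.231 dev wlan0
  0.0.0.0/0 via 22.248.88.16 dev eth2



Longest prefix match for 82.60.84.68:
  /21 188.243.112.0: no
  /12 189.208.0.0: no
  /19 195.128.192.0: no
  /20 5.88.128.0: no
  /0 0.0.0.0: MATCH
Selected: next-hop 22.248.88.16 via eth2 (matched /0)


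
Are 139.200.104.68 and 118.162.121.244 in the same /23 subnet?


Mask: 255.255.254.0
139.200.104.68 AND mask = 139.200.104.0
118.162.121.244 AND mask = 118.162.120.0
No, different subnets (139.200.104.0 vs 118.162.120.0)


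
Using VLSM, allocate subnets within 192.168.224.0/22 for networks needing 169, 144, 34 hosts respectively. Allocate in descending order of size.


169 hosts -> /24 (254 usable): 192.168.224.0/24
144 hosts -> /24 (254 usable): 192.168.225.0/24
34 hosts -> /26 (62 usable): 192.168.226.0/26
Allocation: 192.168.224.0/24 (169 hosts, 254 usable); 192.168.225.0/24 (144 hosts, 254 usable); 192.168.226.0/26 (34 hosts, 62 usable)


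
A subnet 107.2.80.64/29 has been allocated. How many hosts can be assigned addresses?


Host bits = 32 - 29 = 3
Total addresses = 2^3 = 8
Usable = total - 2 (network and broadcast)
Usable hosts: 6


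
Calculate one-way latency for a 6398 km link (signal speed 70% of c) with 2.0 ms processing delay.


Speed = 0.7 * 3e5 km/s = 210000 km/s
Propagation delay = 6398 / 210000 = 0.0305 s = 30.4667 ms
Processing delay = 2.0 ms
Total one-way latency = 32.4667 ms


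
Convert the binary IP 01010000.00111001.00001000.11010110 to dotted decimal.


01010000 = 80
00111001 = 57
00001000 = 8
11010110 = 214
IP: 80.57.8.214


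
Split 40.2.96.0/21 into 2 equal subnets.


New prefix = 21 + 1 = 22
Each subnet has 1024 addresses
  40.2.96.0/22
  40.2.100.0/22
Subnets: 40.2.96.0/22, 40.2.100.0/22


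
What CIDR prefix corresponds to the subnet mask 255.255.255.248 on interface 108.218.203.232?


Binary: 11111111.11111111.11111111.11111000
Count leading 1s
Prefix: /29


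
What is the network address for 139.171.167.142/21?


IP:   10001011.10101011.10100111.10001110
Mask: 11111111.11111111.11111000.00000000
AND operation:
Net:  10001011.10101011.10100000.00000000
Network: 139.171.160.0/21


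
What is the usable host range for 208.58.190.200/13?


Network: 208.56.0.0
Broadcast: 208.63.255.255
First usable = network + 1
Last usable = broadcast - 1
Range: 208.56.0.1 to 208.63.255.254


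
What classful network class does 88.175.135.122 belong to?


First octet: 88
Binary: 01011000
0xxxxxxx -> Class A (1-126)
Class A, default mask 255.0.0.0 (/8)


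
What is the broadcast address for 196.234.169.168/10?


Network: 196.192.0.0/10
Host bits = 22
Set all host bits to 1:
Broadcast: 196.255.255.255


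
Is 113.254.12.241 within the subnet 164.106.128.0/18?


Subnet network: 164.106.128.0
Test IP AND mask: 113.254.0.0
No, 113.254.12.241 is not in 164.106.128.0/18


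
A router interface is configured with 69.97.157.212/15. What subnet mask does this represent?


/15 means 15 network bits, 17 host bits
Binary: 11111111111111100000000000000000
Mask: 255.254.0.0


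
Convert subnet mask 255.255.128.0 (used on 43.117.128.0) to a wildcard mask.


Subnet mask: 255.255.128.0
Wildcard = 255.255.255.255 - subnet mask
255 - 255 = 0
255 - 255 = 0
255 - 128 = 127
255 - 0 = 255
Wildcard: 0.0.127.255


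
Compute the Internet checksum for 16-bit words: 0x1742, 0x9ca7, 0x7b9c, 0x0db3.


Sum all words (with carry folding):
+ 0x1742 = 0x1742
+ 0x9ca7 = 0xb3e9
+ 0x7b9c = 0x2f86
+ 0x0db3 = 0x3d39
One's complement: ~0x3d39
Checksum = 0xc2c6


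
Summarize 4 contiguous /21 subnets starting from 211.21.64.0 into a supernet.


Original prefix: /21
Number of subnets: 4 = 2^2
New prefix = 21 - 2 = 19
Supernet: 211.21.64.0/19


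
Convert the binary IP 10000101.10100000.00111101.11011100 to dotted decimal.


10000101 = 133
10100000 = 160
00111101 = 61
11011100 = 220
IP: 133.160.61.220


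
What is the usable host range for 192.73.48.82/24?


Network: 192.73.48.0
Broadcast: 192.73.48.255
First usable = network + 1
Last usable = broadcast - 1
Range: 192.73.48.1 to 192.73.48.254


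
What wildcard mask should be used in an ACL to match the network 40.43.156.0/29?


Subnet mask: 255.255.255.248
Wildcard = 255.255.255.255 - subnet mask
255 - 255 = 0
255 - 255 = 0
255 - 255 = 0
255 - 248 = 7
Wildcard: 0.0.0.7


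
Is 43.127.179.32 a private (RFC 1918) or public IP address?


RFC 1918 private ranges:
  10.0.0.0/8 (10.0.0.0 - 10.255.255.255)
  172.16.0.0/12 (172.16.0.0 - 172.31.255.255)
  192.168.0.0/16 (192.168.0.0 - 192.168.255.255)
Public (not in any RFC 1918 range)


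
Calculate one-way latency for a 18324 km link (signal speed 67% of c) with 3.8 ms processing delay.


Speed = 0.67 * 3e5 km/s = 201000 km/s
Propagation delay = 18324 / 201000 = 0.0912 s = 91.1642 ms
Processing delay = 3.8 ms
Total one-way latency = 94.9642 ms


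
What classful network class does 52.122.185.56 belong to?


First octet: 52
Binary: 00110100
0xxxxxxx -> Class A (1-126)
Class A, default mask 255.0.0.0 (/8)


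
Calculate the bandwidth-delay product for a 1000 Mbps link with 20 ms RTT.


BDP = bandwidth * RTT
= 1000 Mbps * 20 ms
= 1000 * 1e6 * 20 / 1000 bits
= 20000000 bits
= 2500000 bytes
= 2441.4062 KB
BDP = 20000000 bits (2500000 bytes)


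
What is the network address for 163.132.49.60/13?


IP:   10100011.10000100.00110001.00111100
Mask: 11111111.11111000.00000000.00000000
AND operation:
Net:  10100011.10000000.00000000.00000000
Network: 163.128.0.0/13


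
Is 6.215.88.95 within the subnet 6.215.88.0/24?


Subnet network: 6.215.88.0
Test IP AND mask: 6.215.88.0
Yes, 6.215.88.95 is in 6.215.88.0/24


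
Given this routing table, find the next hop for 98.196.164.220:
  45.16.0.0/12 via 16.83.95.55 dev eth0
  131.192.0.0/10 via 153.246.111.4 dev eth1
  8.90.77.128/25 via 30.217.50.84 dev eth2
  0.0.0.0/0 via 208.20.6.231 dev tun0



Longest prefix match for 98.196.164.220:
  /12 45.16.0.0: no
  /10 131.192.0.0: no
  /25 8.90.77.128: no
  /0 0.0.0.0: MATCH
Selected: next-hop 208.20.6.231 via tun0 (matched /0)


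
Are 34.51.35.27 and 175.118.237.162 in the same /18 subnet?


Mask: 255.255.192.0
34.51.35.27 AND mask = 34.51.0.0
175.118.237.162 AND mask = 175.118.192.0
No, different subnets (34.51.0.0 vs 175.118.192.0)


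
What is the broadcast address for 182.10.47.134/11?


Network: 182.0.0.0/11
Host bits = 21
Set all host bits to 1:
Broadcast: 182.31.255.255


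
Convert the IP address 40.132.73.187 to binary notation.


40 = 00101000
132 = 10000100
73 = 01001001
187 = 10111011
Binary: 00101000.10000100.01001001.10111011


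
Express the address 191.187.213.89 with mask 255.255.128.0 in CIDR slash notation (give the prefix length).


Binary: 11111111.11111111.10000000.00000000
Count leading 1s
Prefix: /17


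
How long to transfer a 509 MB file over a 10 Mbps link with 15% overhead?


Effective throughput = 10 * (1 - 15/100) = 8.5 Mbps
File size in Mb = 509 * 8 = 4072 Mb
Time = 4072 / 8.5
Time = 479.0588 seconds


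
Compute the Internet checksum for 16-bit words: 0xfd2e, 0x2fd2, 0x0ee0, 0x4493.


Sum all words (with carry folding):
+ 0xfd2e = 0xfd2e
+ 0x2fd2 = 0x2d01
+ 0x0ee0 = 0x3be1
+ 0x4493 = 0x8074
One's complement: ~0x8074
Checksum = 0x7f8b


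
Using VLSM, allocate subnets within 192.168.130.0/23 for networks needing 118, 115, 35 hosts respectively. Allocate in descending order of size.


118 hosts -> /25 (126 usable): 192.168.130.0/25
115 hosts -> /25 (126 usable): 192.168.130.128/25
35 hosts -> /26 (62 usable): 192.168.131.0/26
Allocation: 192.168.130.0/25 (118 hosts, 126 usable); 192.168.130.128/25 (115 hosts, 126 usable); 192.168.131.0/26 (35 hosts, 62 usable)


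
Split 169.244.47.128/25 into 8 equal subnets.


New prefix = 25 + 3 = 28
Each subnet has 16 addresses
  169.244.47.128/28
  169.244.47.144/28
  169.244.47.160/28
  169.244.47.176/28
  169.244.47.192/28
  169.244.47.208/28
  169.244.47.224/28
  169.244.47.240/28
Subnets: 169.244.47.128/28, 169.244.47.144/28, 169.244.47.160/28, 169.244.47.176/28, 169.244.47.192/28, 169.244.47.208/28, 169.244.47.224/28, 169.244.47.240/28


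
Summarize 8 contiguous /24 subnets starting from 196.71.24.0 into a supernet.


Original prefix: /24
Number of subnets: 8 = 2^3
New prefix = 24 - 3 = 21
Supernet: 196.71.24.0/21


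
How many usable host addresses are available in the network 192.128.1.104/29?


Host bits = 32 - 29 = 3
Total addresses = 2^3 = 8
Usable = total - 2 (network and broadcast)
Usable hosts: 6


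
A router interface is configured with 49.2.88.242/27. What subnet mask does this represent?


/27 means 27 network bits, 5 host bits
Binary: 11111111111111111111111111100000
Mask: 255.255.255.224


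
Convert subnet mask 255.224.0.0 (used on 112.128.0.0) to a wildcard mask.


Subnet mask: 255.224.0.0
Wildcard = 255.255.255.255 - subnet mask
255 - 255 = 0
255 - 224 = 31
255 - 0 = 255
255 - 0 = 255
Wildcard: 0.31.255.255


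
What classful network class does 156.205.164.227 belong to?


First octet: 156
Binary: 10011100
10xxxxxx -> Class B (128-191)
Class B, default mask 255.255.0.0 (/16)


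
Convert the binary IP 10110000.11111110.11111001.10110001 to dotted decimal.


10110000 = 176
11111110 = 254
11111001 = 249
10110001 = 177
IP: 176.254.249.177


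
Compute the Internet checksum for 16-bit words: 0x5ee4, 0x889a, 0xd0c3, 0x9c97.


Sum all words (with carry folding):
+ 0x5ee4 = 0x5ee4
+ 0x889a = 0xe77e
+ 0xd0c3 = 0xb842
+ 0x9c97 = 0x54da
One's complement: ~0x54da
Checksum = 0xab25


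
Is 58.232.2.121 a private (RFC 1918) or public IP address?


RFC 1918 private ranges:
  10.0.0.0/8 (10.0.0.0 - 10.255.255.255)
  172.16.0.0/12 (172.16.0.0 - 172.31.255.255)
  192.168.0.0/16 (192.168.0.0 - 192.168.255.255)
Public (not in any RFC 1918 range)


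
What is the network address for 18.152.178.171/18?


IP:   00010010.10011000.10110010.10101011
Mask: 11111111.11111111.11000000.00000000
AND operation:
Net:  00010010.10011000.10000000.00000000
Network: 18.152.128.0/18


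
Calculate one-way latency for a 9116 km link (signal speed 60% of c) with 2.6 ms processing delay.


Speed = 0.6 * 3e5 km/s = 180000 km/s
Propagation delay = 9116 / 180000 = 0.0506 s = 50.6444 ms
Processing delay = 2.6 ms
Total one-way latency = 53.2444 ms


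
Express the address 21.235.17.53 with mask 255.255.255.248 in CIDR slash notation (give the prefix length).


Binary: 11111111.11111111.11111111.11111000
Count leading 1s
Prefix: /29


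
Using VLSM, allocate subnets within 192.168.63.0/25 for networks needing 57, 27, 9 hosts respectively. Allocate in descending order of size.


57 hosts -> /26 (62 usable): 192.168.63.0/26
27 hosts -> /27 (30 usable): 192.168.63.64/27
9 hosts -> /28 (14 usable): 192.168.63.96/28
Allocation: 192.168.63.0/26 (57 hosts, 62 usable); 192.168.63.64/27 (27 hosts, 30 usable); 192.168.63.96/28 (9 hosts, 14 usable)


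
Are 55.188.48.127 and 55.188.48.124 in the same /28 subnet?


Mask: 255.255.255.240
55.188.48.127 AND mask = 55.188.48.112
55.188.48.124 AND mask = 55.188.48.112
Yes, same subnet (55.188.48.112)


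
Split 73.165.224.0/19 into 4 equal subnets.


New prefix = 19 + 2 = 21
Each subnet has 2048 addresses
  73.165.224.0/21
  73.165.232.0/21
  73.165.240.0/21
  73.165.248.0/21
Subnets: 73.165.224.0/21, 73.165.232.0/21, 73.165.240.0/21, 73.165.248.0/21


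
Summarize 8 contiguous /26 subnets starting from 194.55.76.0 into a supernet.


Original prefix: /26
Number of subnets: 8 = 2^3
New prefix = 26 - 3 = 23
Supernet: 194.55.76.0/23


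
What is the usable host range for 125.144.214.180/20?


Network: 125.144.208.0
Broadcast: 125.144.223.255
First usable = network + 1
Last usable = broadcast - 1
Range: 125.144.208.1 to 125.144.223.254


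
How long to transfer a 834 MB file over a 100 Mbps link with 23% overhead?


Effective throughput = 100 * (1 - 23/100) = 77 Mbps
File size in Mb = 834 * 8 = 6672 Mb
Time = 6672 / 77
Time = 86.6494 seconds


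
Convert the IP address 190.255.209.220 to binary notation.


190 = 10111110
255 = 11111111
209 = 11010001
220 = 11011100
Binary: 10111110.11111111.11010001.11011100


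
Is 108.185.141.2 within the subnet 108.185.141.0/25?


Subnet network: 108.185.141.0
Test IP AND mask: 108.185.141.0
Yes, 108.185.141.2 is in 108.185.141.0/25


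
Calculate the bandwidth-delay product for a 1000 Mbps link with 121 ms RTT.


BDP = bandwidth * RTT
= 1000 Mbps * 121 ms
= 1000 * 1e6 * 121 / 1000 bits
= 121000000 bits
= 15125000 bytes
= 14770.5078 KB
BDP = 121000000 bits (15125000 bytes)


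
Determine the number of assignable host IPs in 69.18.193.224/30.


Host bits = 32 - 30 = 2
Total addresses = 2^2 = 4
Usable = total - 2 (network and broadcast)
Usable hosts: 2


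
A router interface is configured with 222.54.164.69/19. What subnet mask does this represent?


/19 means 19 network bits, 13 host bits
Binary: 11111111111111111110000000000000
Mask: 255.255.224.0


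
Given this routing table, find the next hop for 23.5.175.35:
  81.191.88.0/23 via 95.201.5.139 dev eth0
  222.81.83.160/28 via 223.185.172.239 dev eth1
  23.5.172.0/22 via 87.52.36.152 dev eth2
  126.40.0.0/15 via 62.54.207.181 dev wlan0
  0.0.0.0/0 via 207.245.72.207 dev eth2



Longest prefix match for 23.5.175.35:
  /23 81.191.88.0: no
  /28 222.81.83.160: no
  /22 23.5.172.0: MATCH
  /15 126.40.0.0: no
  /0 0.0.0.0: MATCH
Selected: next-hop 87.52.36.152 via eth2 (matched /22)


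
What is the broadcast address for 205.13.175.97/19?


Network: 205.13.160.0/19
Host bits = 13
Set all host bits to 1:
Broadcast: 205.13.191.255


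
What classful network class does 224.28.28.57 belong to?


First octet: 224
Binary: 11100000
1110xxxx -> Class D (224-239)
Class D (multicast), default mask N/A


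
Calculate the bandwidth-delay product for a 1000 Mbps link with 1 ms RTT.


BDP = bandwidth * RTT
= 1000 Mbps * 1 ms
= 1000 * 1e6 * 1 / 1000 bits
= 1000000 bits
= 125000 bytes
= 122.0703 KB
BDP = 1000000 bits (125000 bytes)


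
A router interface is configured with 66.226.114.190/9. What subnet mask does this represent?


/9 means 9 network bits, 23 host bits
Binary: 11111111100000000000000000000000
Mask: 255.128.0.0


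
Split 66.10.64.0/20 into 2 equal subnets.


New prefix = 20 + 1 = 21
Each subnet has 2048 addresses
  66.10.64.0/21
  66.10.72.0/21
Subnets: 66.10.64.0/21, 66.10.72.0/21


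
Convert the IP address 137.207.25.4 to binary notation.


137 = 10001001
207 = 11001111
25 = 00011001
4 = 00000100
Binary: 10001001.11001111.00011001.00000100


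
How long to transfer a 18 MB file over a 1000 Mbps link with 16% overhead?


Effective throughput = 1000 * (1 - 16/100) = 840 Mbps
File size in Mb = 18 * 8 = 144 Mb
Time = 144 / 840
Time = 0.1714 seconds


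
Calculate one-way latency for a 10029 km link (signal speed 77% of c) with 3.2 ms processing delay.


Speed = 0.77 * 3e5 km/s = 231000 km/s
Propagation delay = 10029 / 231000 = 0.0434 s = 43.4156 ms
Processing delay = 3.2 ms
Total one-way latency = 46.6156 ms


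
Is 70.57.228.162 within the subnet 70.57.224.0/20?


Subnet network: 70.57.224.0
Test IP AND mask: 70.57.224.0
Yes, 70.57.228.162 is in 70.57.224.0/20


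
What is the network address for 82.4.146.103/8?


IP:   01010010.00000100.10010010.01100111
Mask: 11111111.00000000.00000000.00000000
AND operation:
Net:  01010010.00000000.00000000.00000000
Network: 82.0.0.0/8


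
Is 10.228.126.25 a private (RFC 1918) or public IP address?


RFC 1918 private ranges:
  10.0.0.0/8 (10.0.0.0 - 10.255.255.255)
  172.16.0.0/12 (172.16.0.0 - 172.31.255.255)
  192.168.0.0/16 (192.168.0.0 - 192.168.255.255)
Private (in 10.0.0.0/8)


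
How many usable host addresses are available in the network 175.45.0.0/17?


Host bits = 32 - 17 = 15
Total addresses = 2^15 = 32768
Usable = total - 2 (network and broadcast)
Usable hosts: 32766


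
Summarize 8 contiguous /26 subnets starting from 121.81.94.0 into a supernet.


Original prefix: /26
Number of subnets: 8 = 2^3
New prefix = 26 - 3 = 23
Supernet: 121.81.94.0/23


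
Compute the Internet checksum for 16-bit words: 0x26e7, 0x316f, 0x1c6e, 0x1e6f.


Sum all words (with carry folding):
+ 0x26e7 = 0x26e7
+ 0x316f = 0x5856
+ 0x1c6e = 0x74c4
+ 0x1e6f = 0x9333
One's complement: ~0x9333
Checksum = 0x6ccc


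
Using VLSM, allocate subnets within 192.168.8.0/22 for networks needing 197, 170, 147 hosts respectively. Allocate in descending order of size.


197 hosts -> /24 (254 usable): 192.168.8.0/24
170 hosts -> /24 (254 usable): 192.168.9.0/24
147 hosts -> /24 (254 usable): 192.168.10.0/24
Allocation: 192.168.8.0/24 (197 hosts, 254 usable); 192.168.9.0/24 (170 hosts, 254 usable); 192.168.10.0/24 (147 hosts, 254 usable)


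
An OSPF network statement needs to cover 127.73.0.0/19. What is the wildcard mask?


Subnet mask: 255.255.224.0
Wildcard = 255.255.255.255 - subnet mask
255 - 255 = 0
255 - 255 = 0
255 - 224 = 31
255 - 0 = 255
Wildcard: 0.0.31.255


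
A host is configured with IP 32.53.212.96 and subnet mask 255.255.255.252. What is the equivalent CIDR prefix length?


Binary: 11111111.11111111.11111111.11111100
Count leading 1s
Prefix: /30


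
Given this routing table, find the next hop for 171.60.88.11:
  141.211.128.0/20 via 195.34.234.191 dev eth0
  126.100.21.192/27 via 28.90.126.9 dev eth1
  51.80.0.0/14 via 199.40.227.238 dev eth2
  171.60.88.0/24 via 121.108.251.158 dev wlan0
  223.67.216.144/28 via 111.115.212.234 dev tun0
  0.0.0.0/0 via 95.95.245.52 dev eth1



Longest prefix match for 171.60.88.11:
  /20 141.211.128.0: no
  /27 126.100.21.192: no
  /14 51.80.0.0: no
  /24 171.60.88.0: MATCH
  /28 223.67.216.144: no
  /0 0.0.0.0: MATCH
Selected: next-hop 121.108.251.158 via wlan0 (matched /24)


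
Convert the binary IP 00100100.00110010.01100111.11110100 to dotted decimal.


00100100 = 36
00110010 = 50
01100111 = 103
11110100 = 244
IP: 36.50.103.244


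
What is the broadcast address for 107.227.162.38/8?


Network: 107.0.0.0/8
Host bits = 24
Set all host bits to 1:
Broadcast: 107.255.255.255


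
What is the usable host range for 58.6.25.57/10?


Network: 58.0.0.0
Broadcast: 58.63.255.255
First usable = network + 1
Last usable = broadcast - 1
Range: 58.0.0.1 to 58.63.255.254


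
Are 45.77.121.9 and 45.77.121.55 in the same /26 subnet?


Mask: 255.255.255.192
45.77.121.9 AND mask = 45.77.121.0
45.77.121.55 AND mask = 45.77.121.0
Yes, same subnet (45.77.121.0)


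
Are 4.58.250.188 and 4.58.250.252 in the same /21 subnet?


Mask: 255.255.248.0
4.58.250.188 AND mask = 4.58.248.0
4.58.250.252 AND mask = 4.58.248.0
Yes, same subnet (4.58.248.0)


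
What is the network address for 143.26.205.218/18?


IP:   10001111.00011010.11001101.11011010
Mask: 11111111.11111111.11000000.00000000
AND operation:
Net:  10001111.00011010.11000000.00000000
Network: 143.26.192.0/18


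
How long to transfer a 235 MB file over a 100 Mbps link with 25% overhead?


Effective throughput = 100 * (1 - 25/100) = 75 Mbps
File size in Mb = 235 * 8 = 1880 Mb
Time = 1880 / 75
Time = 25.0667 seconds


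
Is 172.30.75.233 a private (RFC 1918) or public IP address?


RFC 1918 private ranges:
  10.0.0.0/8 (10.0.0.0 - 10.255.255.255)
  172.16.0.0/12 (172.16.0.0 - 172.31.255.255)
  192.168.0.0/16 (192.168.0.0 - 192.168.255.255)
Private (in 172.16.0.0/12)


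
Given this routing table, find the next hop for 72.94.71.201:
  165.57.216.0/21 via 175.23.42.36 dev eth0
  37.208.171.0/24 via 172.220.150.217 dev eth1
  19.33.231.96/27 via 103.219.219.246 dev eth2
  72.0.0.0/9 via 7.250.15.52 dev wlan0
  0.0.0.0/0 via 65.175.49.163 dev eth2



Longest prefix match for 72.94.71.201:
  /21 165.57.216.0: no
  /24 37.208.171.0: no
  /27 19.33.231.96: no
  /9 72.0.0.0: MATCH
  /0 0.0.0.0: MATCH
Selected: next-hop 7.250.15.52 via wlan0 (matched /9)


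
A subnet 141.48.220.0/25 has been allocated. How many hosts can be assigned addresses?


Host bits = 32 - 25 = 7
Total addresses = 2^7 = 128
Usable = total - 2 (network and broadcast)
Usable hosts: 126


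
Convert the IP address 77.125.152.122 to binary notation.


77 = 01001101
125 = 01111101
152 = 10011000
122 = 01111010
Binary: 01001101.01111101.10011000.01111010


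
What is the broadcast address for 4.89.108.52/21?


Network: 4.89.104.0/21
Host bits = 11
Set all host bits to 1:
Broadcast: 4.89.111.255


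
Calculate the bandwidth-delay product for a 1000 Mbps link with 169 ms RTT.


BDP = bandwidth * RTT
= 1000 Mbps * 169 ms
= 1000 * 1e6 * 169 / 1000 bits
= 169000000 bits
= 21125000 bytes
= 20629.8828 KB
BDP = 169000000 bits (21125000 bytes)


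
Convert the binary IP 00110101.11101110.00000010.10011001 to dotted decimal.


00110101 = 53
11101110 = 238
00000010 = 2
10011001 = 153
IP: 53.238.2.153


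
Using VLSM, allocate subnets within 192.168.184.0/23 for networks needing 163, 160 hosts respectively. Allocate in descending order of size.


163 hosts -> /24 (254 usable): 192.168.184.0/24
160 hosts -> /24 (254 usable): 192.168.185.0/24
Allocation: 192.168.184.0/24 (163 hosts, 254 usable); 192.168.185.0/24 (160 hosts, 254 usable)
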